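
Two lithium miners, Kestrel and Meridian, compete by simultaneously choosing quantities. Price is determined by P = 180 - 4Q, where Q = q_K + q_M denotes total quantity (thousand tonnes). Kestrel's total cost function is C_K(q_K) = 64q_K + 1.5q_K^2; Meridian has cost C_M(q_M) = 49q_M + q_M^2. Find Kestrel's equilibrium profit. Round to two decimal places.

Kestrel's profit: π_K = (180 - 4Q)q_K - (64q_K + (3/2)q_K²). Setting ∂π_K/∂q_K = 0: 116 - 11q_K - 4(q_M) = 0.
Meridian's profit: π_M = (180 - 4Q)q_M - (49q_M + q_M²). Setting ∂π_M/∂q_M = 0: 131 - 10q_M - 4(q_K) = 0.
Rearranging gives the reaction functions q_K = (116 - 4q_M)/11 and q_M = (131 - 4q_K)/10.
Solving the pair: q_K = 318/47, q_M = 977/94.
Price P = 180 - 4·(1613/94) = 111.3617.
Kestrel's profit: 111.3617·(318/47) - 64·(318/47) - (3/2)(318/47)² = 251.7800.

251.78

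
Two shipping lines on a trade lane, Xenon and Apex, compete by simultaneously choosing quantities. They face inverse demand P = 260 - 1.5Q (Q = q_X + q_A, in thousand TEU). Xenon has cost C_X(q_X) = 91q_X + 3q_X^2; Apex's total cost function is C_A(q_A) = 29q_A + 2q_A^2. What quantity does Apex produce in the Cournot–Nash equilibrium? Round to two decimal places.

30.05

Xenon's profit: π_X = (260 - 1.5Q)q_X - (91q_X + 3q_X²). Setting ∂π_X/∂q_X = 0: 169 - 9q_X - (3/2)(q_A) = 0.
Apex's first-order condition: 231 - 7q_A - (3/2)(q_X) = 0.
So q_X = (169 - (3/2)q_A)/9 and q_A = (231 - (3/2)q_X)/7.
Substituting one into the other gives q_X = 13.7695 and q_A = 30.0494.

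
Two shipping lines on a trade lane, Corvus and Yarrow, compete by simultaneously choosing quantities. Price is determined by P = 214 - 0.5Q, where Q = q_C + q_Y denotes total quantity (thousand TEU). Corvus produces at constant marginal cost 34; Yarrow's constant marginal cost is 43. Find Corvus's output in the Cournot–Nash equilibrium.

126

Corvus's profit: π_C = (214 - 0.5Q)q_C - (34q_C). Setting ∂π_C/∂q_C = 0: 180 - q_C - (1/2)(q_Y) = 0.
Yarrow's first-order condition: 171 - q_Y - (1/2)(q_C) = 0.
Rearranging gives the reaction functions q_C = (180 - (1/2)q_Y) and q_Y = (171 - (1/2)q_C).
Substituting one into the other gives q_C = 126 and q_Y = 108.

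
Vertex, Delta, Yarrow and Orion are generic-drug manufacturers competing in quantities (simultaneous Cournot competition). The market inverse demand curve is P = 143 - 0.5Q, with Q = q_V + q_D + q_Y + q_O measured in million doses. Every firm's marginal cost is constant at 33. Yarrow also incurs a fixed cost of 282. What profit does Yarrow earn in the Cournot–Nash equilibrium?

A representative firm's profit is π_i = q_i(143 - 0.5Q) - 33q_i.
Setting ∂π_i/∂q_i = 0 with rivals' quantities fixed: 110 - q_i - (1/2)·Σ_{j≠i} q_j = 0.
With identical firms every q_j equals q_i, so Σ_{j≠i} q_j = 3q_i and 110 = (5/2)q_i, giving q_i = 44.
Price P = 143 - (1/2)·176 = 55.
Yarrow's profit: (55 - 33)·44 - 282 = 686.

686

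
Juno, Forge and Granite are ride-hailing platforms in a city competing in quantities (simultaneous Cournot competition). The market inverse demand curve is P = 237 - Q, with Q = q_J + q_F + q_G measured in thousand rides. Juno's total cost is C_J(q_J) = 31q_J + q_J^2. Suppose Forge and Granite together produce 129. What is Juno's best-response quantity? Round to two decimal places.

19.25

With rivals' combined output fixed at 129, Juno's profit is π_J = (237 - 129 - q_J)q_J - (31q_J + q_J²) = (108 - q_J)q_J - (31q_J + q_J²).
∂π_J/∂q_J = 77 - 4q_J = 0, so q_J = 77/4.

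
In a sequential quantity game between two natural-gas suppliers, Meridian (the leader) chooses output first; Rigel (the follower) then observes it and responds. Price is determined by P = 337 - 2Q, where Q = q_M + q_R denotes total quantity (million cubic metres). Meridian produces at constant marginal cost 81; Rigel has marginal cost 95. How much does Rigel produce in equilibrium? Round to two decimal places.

26.75

The follower Rigel best-responds to any q_M: π_R = (337 - 2Q)q_R - 95q_R.
Follower FOC: 242 - 2q_M - 4q_R = 0, so q_R(q_M) = (242 - 2q_M)/4.
Meridian substitutes q_R(q_M) into its own profit: π_M = q_M(337 - 2q_M - (242 - 2q_M)/2) - 81q_M = (216 - q_M)q_M - 81q_M.
Leader FOC: 135 - 2q_M = 0, so q_M = 135/2.
Then q_R = (242 - 2·(135/2))/4 = 107/4.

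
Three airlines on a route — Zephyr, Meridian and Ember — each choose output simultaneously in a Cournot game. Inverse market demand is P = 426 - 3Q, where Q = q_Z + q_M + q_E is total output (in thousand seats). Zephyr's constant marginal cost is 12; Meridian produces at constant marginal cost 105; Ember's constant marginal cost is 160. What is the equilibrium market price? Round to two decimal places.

Zephyr's profit: π_Z = (426 - 3Q)q_Z - (12q_Z). Setting ∂π_Z/∂q_Z = 0: 414 - 6q_Z - 3(q_M + q_E) = 0.
Meridian's first-order condition: 321 - 6q_M - 3(q_Z + q_E) = 0.
Ember's first-order condition: 266 - 6q_E - 3(q_Z + q_M) = 0.
Adding the 3 conditions: 1001 − 6Q − 6Q = 0, i.e. Q = 1001/12.
Back-substituting: q_Z = (414 − 1001/4)/3 = 655/12, q_M = (321 − 1001/4)/3 = 283/12, q_E = (266 − 1001/4)/3 = 21/4.
Total output Q = 1001/12, so price P = 426 - 3·(1001/12) = 703/4.

175.75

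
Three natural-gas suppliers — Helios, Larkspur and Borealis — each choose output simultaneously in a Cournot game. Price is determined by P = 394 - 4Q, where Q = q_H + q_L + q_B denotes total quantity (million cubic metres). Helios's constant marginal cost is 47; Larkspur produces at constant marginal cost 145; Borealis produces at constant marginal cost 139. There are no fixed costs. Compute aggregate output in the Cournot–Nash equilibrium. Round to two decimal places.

53.19

Helios's profit: π_H = (394 - 4Q)q_H - (47q_H). Setting ∂π_H/∂q_H = 0: 347 - 8q_H - 4(q_L + q_B) = 0.
Larkspur's profit: π_L = (394 - 4Q)q_L - (145q_L). Setting ∂π_L/∂q_L = 0: 249 - 8q_L - 4(q_H + q_B) = 0.
Borealis's profit: π_B = (394 - 4Q)q_B - (139q_B). Setting ∂π_B/∂q_B = 0: 255 - 8q_B - 4(q_H + q_L) = 0.
Summing all 3 equations gives 851 − 16Q = 0, hence Q = 851/16.
Back-substituting: q_H = (347 − 851/4)/4 = 537/16, q_L = (249 − 851/4)/4 = 145/16, q_B = (255 − 851/4)/4 = 169/16.
Total output Q = 537/16 + 145/16 + 169/16 = 851/16.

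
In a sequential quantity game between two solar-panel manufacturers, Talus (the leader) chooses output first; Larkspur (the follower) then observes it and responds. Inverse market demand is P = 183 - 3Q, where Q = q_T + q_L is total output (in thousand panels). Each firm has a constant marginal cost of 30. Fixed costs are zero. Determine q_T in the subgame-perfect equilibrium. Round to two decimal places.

Solve by backward induction. Given q_T, the follower Larkspur maximises π_L = (183 - 3q_T - 3q_L)q_L - 30q_L.
Follower FOC: 153 - 3q_T - 6q_L = 0, so q_L(q_T) = (153 - 3q_T)/6.
Talus substitutes q_L(q_T) into its own profit: π_T = q_T(183 - 3q_T - (153 - 3q_T)/2) - 30q_T = (213/2 - (3/2)q_T)q_T - 30q_T.
Maximising: ∂π_T/∂q_T = 153/2 - 3q_T = 0, giving q_T = 51/2.
Then q_L = (153 - 3·(51/2))/6 = 51/4.

25.50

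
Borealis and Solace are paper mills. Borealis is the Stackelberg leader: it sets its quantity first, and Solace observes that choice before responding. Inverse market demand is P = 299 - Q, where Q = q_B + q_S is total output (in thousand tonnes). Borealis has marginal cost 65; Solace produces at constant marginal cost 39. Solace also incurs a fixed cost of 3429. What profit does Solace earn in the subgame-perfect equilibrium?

Solve by backward induction. Given q_B, the follower Solace maximises π_S = (299 - q_B - q_S)q_S - 39q_S.
∂π_S/∂q_S = 260 - q_B - 2q_S = 0 gives the reaction function q_S = (260 - q_B)/2.
The leader anticipates this reaction. Substituting into P = 299 - Q gives P = 169 - (1/2)q_B, so π_B = (169 - (1/2)q_B)q_B - 65q_B.
Maximising: ∂π_B/∂q_B = 104 - q_B = 0, giving q_B = 104.
Then q_S = (260 - 104)/2 = 78.
Price P = 299 - 182 = 117.
Solace's profit: (117 - 39)·78 - 3429 = 2655.

2655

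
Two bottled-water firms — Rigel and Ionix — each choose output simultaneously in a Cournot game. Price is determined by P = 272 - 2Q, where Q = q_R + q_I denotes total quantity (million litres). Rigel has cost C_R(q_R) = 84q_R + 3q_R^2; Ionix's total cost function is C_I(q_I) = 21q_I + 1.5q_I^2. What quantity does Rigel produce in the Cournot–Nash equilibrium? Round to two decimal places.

12.33

Rigel's profit: π_R = (272 - 2Q)q_R - (84q_R + 3q_R²). Setting ∂π_R/∂q_R = 0: 188 - 10q_R - 2(q_I) = 0.
Ionix's profit: π_I = (272 - 2Q)q_I - (21q_I + (3/2)q_I²). Setting ∂π_I/∂q_I = 0: 251 - 7q_I - 2(q_R) = 0.
Rearranging gives the reaction functions q_R = (188 - 2q_I)/10 and q_I = (251 - 2q_R)/7.
Solving the pair: q_R = 37/3, q_I = 97/3.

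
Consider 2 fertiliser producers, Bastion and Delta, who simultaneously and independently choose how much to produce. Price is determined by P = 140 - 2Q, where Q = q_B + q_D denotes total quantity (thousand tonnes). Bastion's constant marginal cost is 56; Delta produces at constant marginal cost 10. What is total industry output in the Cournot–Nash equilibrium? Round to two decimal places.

Bastion's profit: π_B = (140 - 2Q)q_B - (56q_B). Setting ∂π_B/∂q_B = 0: 84 - 4q_B - 2(q_D) = 0.
Delta's first-order condition: 130 - 4q_D - 2(q_B) = 0.
Rearranging gives the reaction functions q_B = (84 - 2q_D)/4 and q_D = (130 - 2q_B)/4.
Substituting one into the other gives q_B = 19/3 and q_D = 88/3.
Total output Q = 19/3 + 88/3 = 107/3.

35.67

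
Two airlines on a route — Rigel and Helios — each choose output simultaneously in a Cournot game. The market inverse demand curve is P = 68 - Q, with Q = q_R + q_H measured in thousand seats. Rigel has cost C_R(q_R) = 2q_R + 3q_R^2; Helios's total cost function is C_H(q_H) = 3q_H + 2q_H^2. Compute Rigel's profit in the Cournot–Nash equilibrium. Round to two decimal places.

198.39

Rigel's profit: π_R = (68 - Q)q_R - (2q_R + 3q_R²). Setting ∂π_R/∂q_R = 0: 66 - 8q_R - (q_H) = 0.
Helios's profit: π_H = (68 - Q)q_H - (3q_H + 2q_H²). Setting ∂π_H/∂q_H = 0: 65 - 6q_H - (q_R) = 0.
So q_R = (66 - q_H)/8 and q_H = (65 - q_R)/6.
Solving the pair: q_R = 331/47, q_H = 454/47.
Price P = 68 - 785/47 = 51.2979.
Rigel's profit: 51.2979·(331/47) - 2·(331/47) - 3(331/47)² = 198.3902.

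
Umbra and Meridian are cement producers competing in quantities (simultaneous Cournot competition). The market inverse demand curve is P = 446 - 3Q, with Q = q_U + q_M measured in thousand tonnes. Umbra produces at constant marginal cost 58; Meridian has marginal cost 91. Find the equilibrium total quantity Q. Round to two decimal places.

82.56

Umbra's profit: π_U = (446 - 3Q)q_U - (58q_U). Setting ∂π_U/∂q_U = 0: 388 - 6q_U - 3(q_M) = 0.
Meridian's profit: π_M = (446 - 3Q)q_M - (91q_M). Setting ∂π_M/∂q_M = 0: 355 - 6q_M - 3(q_U) = 0.
So q_U = (388 - 3q_M)/6 and q_M = (355 - 3q_U)/6.
Substituting one into the other gives q_U = 421/9 and q_M = 322/9.
Total output Q = 421/9 + 322/9 = 743/9.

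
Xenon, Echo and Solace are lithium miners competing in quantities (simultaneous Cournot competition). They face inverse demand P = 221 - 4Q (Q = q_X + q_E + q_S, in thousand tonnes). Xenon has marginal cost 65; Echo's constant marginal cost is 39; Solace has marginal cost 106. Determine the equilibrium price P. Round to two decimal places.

107.75

Xenon's profit: π_X = (221 - 4Q)q_X - (65q_X). Setting ∂π_X/∂q_X = 0: 156 - 8q_X - 4(q_E + q_S) = 0.
Echo's profit: π_E = (221 - 4Q)q_E - (39q_E). Setting ∂π_E/∂q_E = 0: 182 - 8q_E - 4(q_X + q_S) = 0.
Solace's first-order condition: 115 - 8q_S - 4(q_X + q_E) = 0.
Adding the 3 conditions: 453 − 8Q − 8Q = 0, i.e. Q = 453/16.
Back-substituting: q_X = (156 − 453/4)/4 = 171/16, q_E = (182 − 453/4)/4 = 275/16, q_S = (115 − 453/4)/4 = 7/16.
Total output Q = 453/16, so price P = 221 - 4·(453/16) = 431/4.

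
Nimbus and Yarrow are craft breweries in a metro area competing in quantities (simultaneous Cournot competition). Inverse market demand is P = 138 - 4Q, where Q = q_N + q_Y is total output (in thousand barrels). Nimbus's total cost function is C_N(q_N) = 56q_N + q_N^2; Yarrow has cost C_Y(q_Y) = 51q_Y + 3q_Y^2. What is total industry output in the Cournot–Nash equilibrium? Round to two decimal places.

10.82

Nimbus's profit: π_N = (138 - 4Q)q_N - (56q_N + q_N²). Setting ∂π_N/∂q_N = 0: 82 - 10q_N - 4(q_Y) = 0.
Yarrow's first-order condition: 87 - 14q_Y - 4(q_N) = 0.
Best responses: q_N = (82 - 4q_Y)/10, q_Y = (87 - 4q_N)/14.
Solving the pair: q_N = 200/31, q_Y = 271/62.
Total output Q = 200/31 + 271/62 = 671/62.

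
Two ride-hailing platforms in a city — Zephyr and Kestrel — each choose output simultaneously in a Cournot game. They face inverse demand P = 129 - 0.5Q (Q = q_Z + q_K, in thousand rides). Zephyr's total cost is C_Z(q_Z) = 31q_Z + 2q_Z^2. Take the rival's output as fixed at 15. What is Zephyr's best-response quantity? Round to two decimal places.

With the rival's output fixed at 15, Zephyr's profit is π_Z = (129 - (1/2)·15 - (1/2)q_Z)q_Z - (31q_Z + 2q_Z²) = (243/2 - (1/2)q_Z)q_Z - (31q_Z + 2q_Z²).
∂π_Z/∂q_Z = 181/2 - 5q_Z = 0, so q_Z = 181/10.

18.10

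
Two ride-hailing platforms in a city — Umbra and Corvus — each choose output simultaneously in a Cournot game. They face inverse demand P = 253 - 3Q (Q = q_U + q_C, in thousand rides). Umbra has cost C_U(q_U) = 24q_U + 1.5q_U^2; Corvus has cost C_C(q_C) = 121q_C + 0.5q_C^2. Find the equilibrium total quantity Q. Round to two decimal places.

Umbra's profit: π_U = (253 - 3Q)q_U - (24q_U + (3/2)q_U²). Setting ∂π_U/∂q_U = 0: 229 - 9q_U - 3(q_C) = 0.
Corvus's profit: π_C = (253 - 3Q)q_C - (121q_C + (1/2)q_C²). Setting ∂π_C/∂q_C = 0: 132 - 7q_C - 3(q_U) = 0.
Best responses: q_U = (229 - 3q_C)/9, q_C = (132 - 3q_U)/7.
Solving the pair: q_U = 1207/54, q_C = 167/18.
Total output Q = 1207/54 + 167/18 = 854/27.

31.63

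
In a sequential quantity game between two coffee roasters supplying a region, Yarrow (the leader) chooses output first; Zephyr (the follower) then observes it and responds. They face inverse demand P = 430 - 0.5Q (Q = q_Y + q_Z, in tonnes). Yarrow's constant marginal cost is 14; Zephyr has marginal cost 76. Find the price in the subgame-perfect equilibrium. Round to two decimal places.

Solve by backward induction. Given q_Y, the follower Zephyr maximises π_Z = (430 - (1/2)q_Y - (1/2)q_Z)q_Z - 76q_Z.
Follower FOC: 354 - (1/2)q_Y - q_Z = 0, so q_Z(q_Y) = (354 - (1/2)q_Y).
The leader anticipates this reaction. Substituting into P = 430 - 0.5Q gives P = 253 - (1/4)q_Y, so π_Y = (253 - (1/4)q_Y)q_Y - 14q_Y.
The leader's first-order condition 239 - (1/2)q_Y = 0 yields q_Y = 478.
Then q_Z = (354 - (1/2)·478) = 115.
Total output Q = 593, so price P = 430 - (1/2)·593 = 267/2.

133.50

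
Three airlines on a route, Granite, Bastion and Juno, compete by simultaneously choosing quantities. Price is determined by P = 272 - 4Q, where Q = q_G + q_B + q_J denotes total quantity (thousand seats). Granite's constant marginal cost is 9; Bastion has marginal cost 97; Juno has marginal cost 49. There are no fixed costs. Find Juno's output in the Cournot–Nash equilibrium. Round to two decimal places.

14.44

Granite's profit: π_G = (272 - 4Q)q_G - (9q_G). Setting ∂π_G/∂q_G = 0: 263 - 8q_G - 4(q_B + q_J) = 0.
Bastion's profit: π_B = (272 - 4Q)q_B - (97q_B). Setting ∂π_B/∂q_B = 0: 175 - 8q_B - 4(q_G + q_J) = 0.
Juno's first-order condition: 223 - 8q_J - 4(q_G + q_B) = 0.
Adding the 3 first-order conditions: 661 − 16Q = 0, so Q = 661/16.
Back-substituting: q_G = (263 − 661/4)/4 = 391/16, q_B = (175 − 661/4)/4 = 39/16, q_J = (223 − 661/4)/4 = 231/16.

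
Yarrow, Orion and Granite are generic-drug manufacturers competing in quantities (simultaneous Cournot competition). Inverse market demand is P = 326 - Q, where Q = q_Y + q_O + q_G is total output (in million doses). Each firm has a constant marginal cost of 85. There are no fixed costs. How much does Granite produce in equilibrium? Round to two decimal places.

Each firm earns π_i = (326 - Q)q_i - 85q_i.
Setting ∂π_i/∂q_i = 0 with rivals' quantities fixed: 241 - 2q_i - Σ_{j≠i} q_j = 0.
By symmetry each firm produces the same amount; substituting Σ_{j≠i} q_j = 2q_i yields q_i = 241/4.

60.25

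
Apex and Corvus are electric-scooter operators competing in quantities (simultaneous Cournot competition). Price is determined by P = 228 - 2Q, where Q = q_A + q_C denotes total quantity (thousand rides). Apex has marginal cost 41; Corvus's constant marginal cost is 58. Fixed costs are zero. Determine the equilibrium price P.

109

Apex's profit: π_A = (228 - 2Q)q_A - (41q_A). Setting ∂π_A/∂q_A = 0: 187 - 4q_A - 2(q_C) = 0.
Corvus's first-order condition: 170 - 4q_C - 2(q_A) = 0.
Best responses: q_A = (187 - 2q_C)/4, q_C = (170 - 2q_A)/4.
Solving the pair: q_A = 34, q_C = 51/2.
Total output Q = 119/2, so price P = 228 - 2·(119/2) = 109.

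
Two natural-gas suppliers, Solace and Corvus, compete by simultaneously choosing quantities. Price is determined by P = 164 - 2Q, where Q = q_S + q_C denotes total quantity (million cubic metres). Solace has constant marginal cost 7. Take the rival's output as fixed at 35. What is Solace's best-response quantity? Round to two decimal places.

21.75

With the rival's output fixed at 35, Solace's profit is π_S = (164 - 2·35 - 2q_S)q_S - (7q_S) = (94 - 2q_S)q_S - (7q_S).
∂π_S/∂q_S = 87 - 4q_S = 0, so q_S = 87/4.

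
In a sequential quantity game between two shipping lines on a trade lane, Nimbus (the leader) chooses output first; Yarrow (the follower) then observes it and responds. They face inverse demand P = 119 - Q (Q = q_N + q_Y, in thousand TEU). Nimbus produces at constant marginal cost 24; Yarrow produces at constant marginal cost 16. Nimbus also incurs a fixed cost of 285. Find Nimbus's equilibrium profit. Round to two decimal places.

The follower Yarrow best-responds to any q_N: π_Y = (119 - Q)q_Y - 16q_Y.
Follower FOC: 103 - q_N - 2q_Y = 0, so q_Y(q_N) = (103 - q_N)/2.
Nimbus substitutes q_Y(q_N) into its own profit: π_N = q_N(119 - q_N - (103 - q_N)/2) - 24q_N = (135/2 - (1/2)q_N)q_N - 24q_N.
Maximising: ∂π_N/∂q_N = 87/2 - q_N = 0, giving q_N = 87/2.
Then q_Y = (103 - 87/2)/2 = 119/4.
Price P = 119 - 293/4 = 183/4.
Nimbus's profit: (183/4 - 24)·(87/2) - 285 = 661.1250.

661.13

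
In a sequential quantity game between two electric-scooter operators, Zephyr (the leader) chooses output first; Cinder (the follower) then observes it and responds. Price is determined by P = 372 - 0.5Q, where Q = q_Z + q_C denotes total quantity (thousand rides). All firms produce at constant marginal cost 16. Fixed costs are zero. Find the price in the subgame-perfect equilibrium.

105

The follower Cinder best-responds to any q_Z: π_C = (372 - 0.5Q)q_C - 16q_C.
∂π_C/∂q_C = 356 - (1/2)q_Z - q_C = 0 gives the reaction function q_C = (356 - (1/2)q_Z).
The leader anticipates this reaction. Substituting into P = 372 - 0.5Q gives P = 194 - (1/4)q_Z, so π_Z = (194 - (1/4)q_Z)q_Z - 16q_Z.
The leader's first-order condition 178 - (1/2)q_Z = 0 yields q_Z = 356.
Then q_C = (356 - (1/2)·356) = 178.
Total output Q = 534, so price P = 372 - (1/2)·534 = 105.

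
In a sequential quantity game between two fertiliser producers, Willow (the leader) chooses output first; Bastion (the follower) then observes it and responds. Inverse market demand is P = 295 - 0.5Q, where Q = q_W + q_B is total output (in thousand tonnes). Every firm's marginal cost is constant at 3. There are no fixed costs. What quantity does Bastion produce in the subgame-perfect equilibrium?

The follower Bastion best-responds to any q_W: π_B = (295 - 0.5Q)q_B - 3q_B.
∂π_B/∂q_B = 292 - (1/2)q_W - q_B = 0 gives the reaction function q_B = (292 - (1/2)q_W).
The leader anticipates this reaction. Substituting into P = 295 - 0.5Q gives P = 149 - (1/4)q_W, so π_W = (149 - (1/4)q_W)q_W - 3q_W.
The leader's first-order condition 146 - (1/2)q_W = 0 yields q_W = 292.
Then q_B = (292 - (1/2)·292) = 146.

146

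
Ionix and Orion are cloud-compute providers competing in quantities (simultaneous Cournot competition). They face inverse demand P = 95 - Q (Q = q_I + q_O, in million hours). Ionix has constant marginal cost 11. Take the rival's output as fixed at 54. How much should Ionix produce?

With the rival's output fixed at 54, Ionix's profit is π_I = (95 - 54 - q_I)q_I - (11q_I) = (41 - q_I)q_I - (11q_I).
∂π_I/∂q_I = 30 - 2q_I = 0, so q_I = 15.

15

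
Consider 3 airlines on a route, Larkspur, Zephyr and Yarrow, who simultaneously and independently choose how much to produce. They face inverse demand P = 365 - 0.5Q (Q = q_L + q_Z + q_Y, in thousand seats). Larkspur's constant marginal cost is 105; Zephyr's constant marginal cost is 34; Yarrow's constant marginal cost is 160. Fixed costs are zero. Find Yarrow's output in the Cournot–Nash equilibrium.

Larkspur's profit: π_L = (365 - 0.5Q)q_L - (105q_L). Setting ∂π_L/∂q_L = 0: 260 - q_L - (1/2)(q_Z + q_Y) = 0.
Zephyr's first-order condition: 331 - q_Z - (1/2)(q_L + q_Y) = 0.
Yarrow's profit: π_Y = (365 - 0.5Q)q_Y - (160q_Y). Setting ∂π_Y/∂q_Y = 0: 205 - q_Y - (1/2)(q_L + q_Z) = 0.
Summing all 3 equations gives 796 − 2Q = 0, hence Q = 398.
Back-substituting: q_L = (260 − 199)/(1/2) = 122, q_Z = (331 − 199)/(1/2) = 264, q_Y = (205 − 199)/(1/2) = 12.

12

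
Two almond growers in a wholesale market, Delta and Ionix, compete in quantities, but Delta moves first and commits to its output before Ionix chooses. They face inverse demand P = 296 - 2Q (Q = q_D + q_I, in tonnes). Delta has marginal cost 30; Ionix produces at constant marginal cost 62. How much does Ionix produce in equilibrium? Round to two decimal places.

21.25

Solve by backward induction. Given q_D, the follower Ionix maximises π_I = (296 - 2q_D - 2q_I)q_I - 62q_I.
Setting the follower's marginal profit to zero, 234 - 2q_D - 4q_I = 0, i.e. q_I = (234 - 2q_D)/4.
The leader anticipates this reaction. Substituting into P = 296 - 2Q gives P = 179 - q_D, so π_D = (179 - q_D)q_D - 30q_D.
Leader FOC: 149 - 2q_D = 0, so q_D = 149/2.
Then q_I = (234 - 2·(149/2))/4 = 85/4.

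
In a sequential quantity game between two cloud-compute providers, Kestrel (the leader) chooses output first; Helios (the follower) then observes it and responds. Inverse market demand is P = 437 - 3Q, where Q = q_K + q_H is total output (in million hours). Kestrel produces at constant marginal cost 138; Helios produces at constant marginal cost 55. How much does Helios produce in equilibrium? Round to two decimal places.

Solve by backward induction. Given q_K, the follower Helios maximises π_H = (437 - 3q_K - 3q_H)q_H - 55q_H.
Follower FOC: 382 - 3q_K - 6q_H = 0, so q_H(q_K) = (382 - 3q_K)/6.
Kestrel substitutes q_H(q_K) into its own profit: π_K = q_K(437 - 3q_K - (382 - 3q_K)/2) - 138q_K = (246 - (3/2)q_K)q_K - 138q_K.
The leader's first-order condition 108 - 3q_K = 0 yields q_K = 36.
Then q_H = (382 - 3·36)/6 = 137/3.

45.67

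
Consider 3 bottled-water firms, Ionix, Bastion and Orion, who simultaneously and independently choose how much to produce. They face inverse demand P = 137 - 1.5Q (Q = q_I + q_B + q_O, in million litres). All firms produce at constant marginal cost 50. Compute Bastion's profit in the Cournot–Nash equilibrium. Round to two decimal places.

Each firm earns π_i = (137 - 1.5Q)q_i - 50q_i.
First-order condition (treating rivals' output as given): 87 - 3q_i - (3/2)·Σ_{j≠i} q_j = 0.
With identical firms every q_j equals q_i, so Σ_{j≠i} q_j = 2q_i and 87 = 6q_i, giving q_i = 29/2.
Price P = 137 - (3/2)·(87/2) = 287/4.
Bastion's profit: (287/4 - 50)·(29/2) = 315.3750.

315.38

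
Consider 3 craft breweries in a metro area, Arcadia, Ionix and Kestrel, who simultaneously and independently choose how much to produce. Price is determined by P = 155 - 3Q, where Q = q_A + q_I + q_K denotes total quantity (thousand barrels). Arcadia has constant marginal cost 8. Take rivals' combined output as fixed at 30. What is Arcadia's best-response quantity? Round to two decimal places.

With rivals' combined output fixed at 30, Arcadia's profit is π_A = (155 - 3·30 - 3q_A)q_A - (8q_A) = (65 - 3q_A)q_A - (8q_A).
∂π_A/∂q_A = 57 - 6q_A = 0, so q_A = 19/2.

9.50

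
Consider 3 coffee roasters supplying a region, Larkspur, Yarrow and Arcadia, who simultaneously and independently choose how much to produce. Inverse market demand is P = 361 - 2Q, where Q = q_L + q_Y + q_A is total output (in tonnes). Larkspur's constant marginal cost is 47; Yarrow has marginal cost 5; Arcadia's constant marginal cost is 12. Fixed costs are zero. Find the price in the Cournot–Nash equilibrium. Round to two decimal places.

Larkspur's profit: π_L = (361 - 2Q)q_L - (47q_L). Setting ∂π_L/∂q_L = 0: 314 - 4q_L - 2(q_Y + q_A) = 0.
Yarrow's first-order condition: 356 - 4q_Y - 2(q_L + q_A) = 0.
Arcadia's profit: π_A = (361 - 2Q)q_A - (12q_A). Setting ∂π_A/∂q_A = 0: 349 - 4q_A - 2(q_L + q_Y) = 0.
Adding the 3 first-order conditions: 1019 − 8Q = 0, so Q = 1019/8.
Back-substituting: q_L = (314 − 1019/4)/2 = 237/8, q_Y = (356 − 1019/4)/2 = 405/8, q_A = (349 − 1019/4)/2 = 377/8.
Total output Q = 1019/8, so price P = 361 - 2·(1019/8) = 425/4.

106.25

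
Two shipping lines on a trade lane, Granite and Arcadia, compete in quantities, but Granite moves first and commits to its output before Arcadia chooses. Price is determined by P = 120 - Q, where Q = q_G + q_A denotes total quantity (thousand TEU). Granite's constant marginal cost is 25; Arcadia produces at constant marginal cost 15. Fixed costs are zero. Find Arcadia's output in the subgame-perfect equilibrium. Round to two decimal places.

The follower Arcadia best-responds to any q_G: π_A = (120 - Q)q_A - 15q_A.
∂π_A/∂q_A = 105 - q_G - 2q_A = 0 gives the reaction function q_A = (105 - q_G)/2.
The leader anticipates this reaction. Substituting into P = 120 - Q gives P = 135/2 - (1/2)q_G, so π_G = (135/2 - (1/2)q_G)q_G - 25q_G.
The leader's first-order condition 85/2 - q_G = 0 yields q_G = 85/2.
Then q_A = (105 - 85/2)/2 = 125/4.

31.25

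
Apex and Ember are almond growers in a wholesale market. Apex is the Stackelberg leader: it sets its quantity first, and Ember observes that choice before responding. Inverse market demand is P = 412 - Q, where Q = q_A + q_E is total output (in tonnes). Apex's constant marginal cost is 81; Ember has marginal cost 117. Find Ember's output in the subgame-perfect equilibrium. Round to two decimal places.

55.75

Solve by backward induction. Given q_A, the follower Ember maximises π_E = (412 - q_A - q_E)q_E - 117q_E.
Setting the follower's marginal profit to zero, 295 - q_A - 2q_E = 0, i.e. q_E = (295 - q_A)/2.
Apex substitutes q_E(q_A) into its own profit: π_A = q_A(412 - q_A - (295 - q_A)/2) - 81q_A = (529/2 - (1/2)q_A)q_A - 81q_A.
Maximising: ∂π_A/∂q_A = 367/2 - q_A = 0, giving q_A = 367/2.
Then q_E = (295 - 367/2)/2 = 223/4.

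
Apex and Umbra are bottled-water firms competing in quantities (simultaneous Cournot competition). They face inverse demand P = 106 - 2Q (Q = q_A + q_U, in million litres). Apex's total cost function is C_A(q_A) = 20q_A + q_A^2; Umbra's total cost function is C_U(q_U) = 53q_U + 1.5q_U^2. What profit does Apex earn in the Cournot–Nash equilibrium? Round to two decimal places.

511.11

Apex's profit: π_A = (106 - 2Q)q_A - (20q_A + q_A²). Setting ∂π_A/∂q_A = 0: 86 - 6q_A - 2(q_U) = 0.
Umbra's first-order condition: 53 - 7q_U - 2(q_A) = 0.
So q_A = (86 - 2q_U)/6 and q_U = (53 - 2q_A)/7.
Substituting one into the other gives q_A = 248/19 and q_U = 73/19.
Price P = 106 - 2·(321/19) = 1372/19.
Apex's profit: (1372/19)·(248/19) - 20·(248/19) - (248/19)² = 511.1136.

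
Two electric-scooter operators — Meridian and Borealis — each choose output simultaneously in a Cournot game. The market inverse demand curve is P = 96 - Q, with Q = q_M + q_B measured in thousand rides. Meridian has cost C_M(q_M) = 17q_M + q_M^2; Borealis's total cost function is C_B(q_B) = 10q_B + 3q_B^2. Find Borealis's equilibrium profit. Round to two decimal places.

Meridian's profit: π_M = (96 - Q)q_M - (17q_M + q_M²). Setting ∂π_M/∂q_M = 0: 79 - 4q_M - (q_B) = 0.
Borealis's profit: π_B = (96 - Q)q_B - (10q_B + 3q_B²). Setting ∂π_B/∂q_B = 0: 86 - 8q_B - (q_M) = 0.
So q_M = (79 - q_B)/4 and q_B = (86 - q_M)/8.
Substituting one into the other gives q_M = 546/31 and q_B = 265/31.
Price P = 96 - 811/31 = 69.8387.
Borealis's profit: 69.8387·(265/31) - 10·(265/31) - 3(265/31)² = 292.2997.

292.30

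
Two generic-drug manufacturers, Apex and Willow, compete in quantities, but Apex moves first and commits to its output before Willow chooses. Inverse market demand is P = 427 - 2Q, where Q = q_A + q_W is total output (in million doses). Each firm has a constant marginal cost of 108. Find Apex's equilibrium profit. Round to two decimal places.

6360.06

Solve by backward induction. Given q_A, the follower Willow maximises π_W = (427 - 2q_A - 2q_W)q_W - 108q_W.
Setting the follower's marginal profit to zero, 319 - 2q_A - 4q_W = 0, i.e. q_W = (319 - 2q_A)/4.
Apex substitutes q_W(q_A) into its own profit: π_A = q_A(427 - 2q_A - (319 - 2q_A)/2) - 108q_A = (535/2 - q_A)q_A - 108q_A.
Leader FOC: 319/2 - 2q_A = 0, so q_A = 319/4.
Then q_W = (319 - 2·(319/4))/4 = 319/8.
Price P = 427 - 2·(957/8) = 751/4.
Apex's profit: (751/4 - 108)·(319/4) = 6360.0625.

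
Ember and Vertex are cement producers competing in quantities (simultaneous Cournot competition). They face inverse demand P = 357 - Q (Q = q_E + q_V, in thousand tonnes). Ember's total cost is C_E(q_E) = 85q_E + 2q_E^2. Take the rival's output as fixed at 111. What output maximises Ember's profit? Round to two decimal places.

26.83

With the rival's output fixed at 111, Ember's profit is π_E = (357 - 111 - q_E)q_E - (85q_E + 2q_E²) = (246 - q_E)q_E - (85q_E + 2q_E²).
∂π_E/∂q_E = 161 - 6q_E = 0, so q_E = 161/6.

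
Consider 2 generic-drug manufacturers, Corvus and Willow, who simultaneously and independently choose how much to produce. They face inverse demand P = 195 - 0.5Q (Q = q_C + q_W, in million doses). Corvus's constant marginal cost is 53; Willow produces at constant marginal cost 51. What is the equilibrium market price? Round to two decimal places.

99.67

Corvus's profit: π_C = (195 - 0.5Q)q_C - (53q_C). Setting ∂π_C/∂q_C = 0: 142 - q_C - (1/2)(q_W) = 0.
Willow's first-order condition: 144 - q_W - (1/2)(q_C) = 0.
Best responses: q_C = (142 - (1/2)q_W), q_W = (144 - (1/2)q_C).
Substituting one into the other gives q_C = 280/3 and q_W = 292/3.
Total output Q = 572/3, so price P = 195 - (1/2)·(572/3) = 299/3.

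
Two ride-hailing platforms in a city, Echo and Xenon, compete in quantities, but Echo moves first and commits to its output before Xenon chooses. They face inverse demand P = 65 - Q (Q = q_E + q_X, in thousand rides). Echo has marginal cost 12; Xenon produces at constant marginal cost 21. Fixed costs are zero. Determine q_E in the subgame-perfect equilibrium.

31

Solve by backward induction. Given q_E, the follower Xenon maximises π_X = (65 - q_E - q_X)q_X - 21q_X.
Setting the follower's marginal profit to zero, 44 - q_E - 2q_X = 0, i.e. q_X = (44 - q_E)/2.
Echo substitutes q_X(q_E) into its own profit: π_E = q_E(65 - q_E - (44 - q_E)/2) - 12q_E = (43 - (1/2)q_E)q_E - 12q_E.
Leader FOC: 31 - q_E = 0, so q_E = 31.
Then q_X = (44 - 31)/2 = 13/2.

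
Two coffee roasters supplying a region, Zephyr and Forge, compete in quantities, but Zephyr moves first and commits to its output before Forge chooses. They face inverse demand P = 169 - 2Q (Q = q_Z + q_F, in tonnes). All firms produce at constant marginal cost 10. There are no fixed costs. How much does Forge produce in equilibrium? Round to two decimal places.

19.88

The follower Forge best-responds to any q_Z: π_F = (169 - 2Q)q_F - 10q_F.
Follower FOC: 159 - 2q_Z - 4q_F = 0, so q_F(q_Z) = (159 - 2q_Z)/4.
The leader anticipates this reaction. Substituting into P = 169 - 2Q gives P = 179/2 - q_Z, so π_Z = (179/2 - q_Z)q_Z - 10q_Z.
Maximising: ∂π_Z/∂q_Z = 159/2 - 2q_Z = 0, giving q_Z = 159/4.
Then q_F = (159 - 2·(159/4))/4 = 159/8.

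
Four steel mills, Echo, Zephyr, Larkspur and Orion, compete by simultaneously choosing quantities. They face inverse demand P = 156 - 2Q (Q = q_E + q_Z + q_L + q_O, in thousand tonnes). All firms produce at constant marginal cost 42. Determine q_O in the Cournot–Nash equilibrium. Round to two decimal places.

Each firm earns π_i = (156 - 2Q)q_i - 42q_i.
Setting ∂π_i/∂q_i = 0 with rivals' quantities fixed: 114 - 4q_i - 2·Σ_{j≠i} q_j = 0.
By symmetry each firm produces the same amount; substituting Σ_{j≠i} q_j = 3q_i yields q_i = 114/10 = 57/5.

11.40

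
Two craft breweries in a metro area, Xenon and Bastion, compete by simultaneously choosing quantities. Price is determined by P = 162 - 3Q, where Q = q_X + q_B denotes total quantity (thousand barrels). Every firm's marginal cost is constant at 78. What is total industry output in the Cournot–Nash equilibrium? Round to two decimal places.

18.67

Each firm earns π_i = (162 - 3Q)q_i - 78q_i.
Setting ∂π_i/∂q_i = 0 with rivals' quantities fixed: 84 - 6q_i - 3q_j = 0.
By symmetry each firm produces the same amount; substituting q_j = q_i yields q_i = 84/9 = 28/3.
Total output Q = 28/3 + 28/3 = 56/3.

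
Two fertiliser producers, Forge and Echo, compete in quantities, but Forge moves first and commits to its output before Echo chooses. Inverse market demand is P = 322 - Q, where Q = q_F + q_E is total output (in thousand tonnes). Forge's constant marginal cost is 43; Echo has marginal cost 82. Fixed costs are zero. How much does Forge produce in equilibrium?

Solve by backward induction. Given q_F, the follower Echo maximises π_E = (322 - q_F - q_E)q_E - 82q_E.
∂π_E/∂q_E = 240 - q_F - 2q_E = 0 gives the reaction function q_E = (240 - q_F)/2.
Forge substitutes q_E(q_F) into its own profit: π_F = q_F(322 - q_F - (240 - q_F)/2) - 43q_F = (202 - (1/2)q_F)q_F - 43q_F.
Maximising: ∂π_F/∂q_F = 159 - q_F = 0, giving q_F = 159.
Then q_E = (240 - 159)/2 = 81/2.

159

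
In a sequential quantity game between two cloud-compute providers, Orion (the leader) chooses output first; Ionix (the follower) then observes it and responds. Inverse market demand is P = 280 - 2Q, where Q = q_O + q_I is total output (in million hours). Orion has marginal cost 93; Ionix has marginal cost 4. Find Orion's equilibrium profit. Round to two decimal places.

600.25

Solve by backward induction. Given q_O, the follower Ionix maximises π_I = (280 - 2q_O - 2q_I)q_I - 4q_I.
Setting the follower's marginal profit to zero, 276 - 2q_O - 4q_I = 0, i.e. q_I = (276 - 2q_O)/4.
Orion substitutes q_I(q_O) into its own profit: π_O = q_O(280 - 2q_O - (276 - 2q_O)/2) - 93q_O = (142 - q_O)q_O - 93q_O.
Leader FOC: 49 - 2q_O = 0, so q_O = 49/2.
Then q_I = (276 - 2·(49/2))/4 = 227/4.
Price P = 280 - 2·(325/4) = 235/2.
Orion's profit: (235/2 - 93)·(49/2) = 600.2500.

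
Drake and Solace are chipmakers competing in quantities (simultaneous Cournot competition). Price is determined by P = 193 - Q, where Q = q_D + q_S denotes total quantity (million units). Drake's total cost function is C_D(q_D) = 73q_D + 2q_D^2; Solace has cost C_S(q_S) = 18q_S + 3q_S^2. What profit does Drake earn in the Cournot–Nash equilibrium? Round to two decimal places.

836.88

Drake's profit: π_D = (193 - Q)q_D - (73q_D + 2q_D²). Setting ∂π_D/∂q_D = 0: 120 - 6q_D - (q_S) = 0.
Solace's first-order condition: 175 - 8q_S - (q_D) = 0.
Best responses: q_D = (120 - q_S)/6, q_S = (175 - q_D)/8.
Solving the pair: q_D = 785/47, q_S = 930/47.
Price P = 193 - 1715/47 = 156.5106.
Drake's profit: 156.5106·(785/47) - 73·(785/47) - 2(785/47)² = 836.8832.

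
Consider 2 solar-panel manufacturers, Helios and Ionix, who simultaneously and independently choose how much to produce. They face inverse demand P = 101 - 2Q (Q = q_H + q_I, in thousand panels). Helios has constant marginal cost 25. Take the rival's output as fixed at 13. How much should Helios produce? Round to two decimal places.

12.50

With the rival's output fixed at 13, Helios's profit is π_H = (101 - 2·13 - 2q_H)q_H - (25q_H) = (75 - 2q_H)q_H - (25q_H).
∂π_H/∂q_H = 50 - 4q_H = 0, so q_H = 25/2.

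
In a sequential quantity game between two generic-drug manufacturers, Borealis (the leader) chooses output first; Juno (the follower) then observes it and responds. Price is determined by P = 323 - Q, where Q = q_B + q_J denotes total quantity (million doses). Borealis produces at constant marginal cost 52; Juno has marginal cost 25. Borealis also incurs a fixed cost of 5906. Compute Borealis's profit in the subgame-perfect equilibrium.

Solve by backward induction. Given q_B, the follower Juno maximises π_J = (323 - q_B - q_J)q_J - 25q_J.
Follower FOC: 298 - q_B - 2q_J = 0, so q_J(q_B) = (298 - q_B)/2.
Borealis substitutes q_J(q_B) into its own profit: π_B = q_B(323 - q_B - (298 - q_B)/2) - 52q_B = (174 - (1/2)q_B)q_B - 52q_B.
Leader FOC: 122 - q_B = 0, so q_B = 122.
Then q_J = (298 - 122)/2 = 88.
Price P = 323 - 210 = 113.
Borealis's profit: (113 - 52)·122 - 5906 = 1536.

1536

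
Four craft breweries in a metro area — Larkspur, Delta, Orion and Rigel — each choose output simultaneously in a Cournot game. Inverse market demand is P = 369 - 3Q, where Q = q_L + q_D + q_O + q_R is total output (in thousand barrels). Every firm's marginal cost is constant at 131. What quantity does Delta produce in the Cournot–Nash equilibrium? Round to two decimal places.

A representative firm's profit is π_i = q_i(369 - 3Q) - 131q_i.
Setting ∂π_i/∂q_i = 0 with rivals' quantities fixed: 238 - 6q_i - 3·Σ_{j≠i} q_j = 0.
By symmetry each firm produces the same amount; substituting Σ_{j≠i} q_j = 3q_i yields q_i = 238/15.

15.87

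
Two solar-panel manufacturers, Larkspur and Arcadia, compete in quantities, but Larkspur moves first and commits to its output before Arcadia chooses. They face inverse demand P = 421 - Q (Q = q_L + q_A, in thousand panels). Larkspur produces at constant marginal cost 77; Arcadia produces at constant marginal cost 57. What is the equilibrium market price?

158

The follower Arcadia best-responds to any q_L: π_A = (421 - Q)q_A - 57q_A.
Setting the follower's marginal profit to zero, 364 - q_L - 2q_A = 0, i.e. q_A = (364 - q_L)/2.
Larkspur substitutes q_A(q_L) into its own profit: π_L = q_L(421 - q_L - (364 - q_L)/2) - 77q_L = (239 - (1/2)q_L)q_L - 77q_L.
The leader's first-order condition 162 - q_L = 0 yields q_L = 162.
Then q_A = (364 - 162)/2 = 101.
Total output Q = 263, so price P = 421 - 263 = 158.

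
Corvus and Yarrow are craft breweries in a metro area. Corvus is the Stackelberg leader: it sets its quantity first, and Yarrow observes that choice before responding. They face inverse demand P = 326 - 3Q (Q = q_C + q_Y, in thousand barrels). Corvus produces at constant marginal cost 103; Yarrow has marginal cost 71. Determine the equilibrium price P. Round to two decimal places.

The follower Yarrow best-responds to any q_C: π_Y = (326 - 3Q)q_Y - 71q_Y.
∂π_Y/∂q_Y = 255 - 3q_C - 6q_Y = 0 gives the reaction function q_Y = (255 - 3q_C)/6.
Corvus substitutes q_Y(q_C) into its own profit: π_C = q_C(326 - 3q_C - (255 - 3q_C)/2) - 103q_C = (397/2 - (3/2)q_C)q_C - 103q_C.
Leader FOC: 191/2 - 3q_C = 0, so q_C = 191/6.
Then q_Y = (255 - 3·(191/6))/6 = 319/12.
Total output Q = 701/12, so price P = 326 - 3·(701/12) = 603/4.

150.75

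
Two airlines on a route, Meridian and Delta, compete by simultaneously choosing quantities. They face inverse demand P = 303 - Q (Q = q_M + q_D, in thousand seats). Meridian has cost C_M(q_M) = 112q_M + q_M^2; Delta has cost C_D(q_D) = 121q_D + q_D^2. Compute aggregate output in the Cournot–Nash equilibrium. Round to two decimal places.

Meridian's profit: π_M = (303 - Q)q_M - (112q_M + q_M²). Setting ∂π_M/∂q_M = 0: 191 - 4q_M - (q_D) = 0.
Delta's profit: π_D = (303 - Q)q_D - (121q_D + q_D²). Setting ∂π_D/∂q_D = 0: 182 - 4q_D - (q_M) = 0.
So q_M = (191 - q_D)/4 and q_D = (182 - q_M)/4.
Substituting one into the other gives q_M = 194/5 and q_D = 179/5.
Total output Q = 194/5 + 179/5 = 373/5.

74.60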